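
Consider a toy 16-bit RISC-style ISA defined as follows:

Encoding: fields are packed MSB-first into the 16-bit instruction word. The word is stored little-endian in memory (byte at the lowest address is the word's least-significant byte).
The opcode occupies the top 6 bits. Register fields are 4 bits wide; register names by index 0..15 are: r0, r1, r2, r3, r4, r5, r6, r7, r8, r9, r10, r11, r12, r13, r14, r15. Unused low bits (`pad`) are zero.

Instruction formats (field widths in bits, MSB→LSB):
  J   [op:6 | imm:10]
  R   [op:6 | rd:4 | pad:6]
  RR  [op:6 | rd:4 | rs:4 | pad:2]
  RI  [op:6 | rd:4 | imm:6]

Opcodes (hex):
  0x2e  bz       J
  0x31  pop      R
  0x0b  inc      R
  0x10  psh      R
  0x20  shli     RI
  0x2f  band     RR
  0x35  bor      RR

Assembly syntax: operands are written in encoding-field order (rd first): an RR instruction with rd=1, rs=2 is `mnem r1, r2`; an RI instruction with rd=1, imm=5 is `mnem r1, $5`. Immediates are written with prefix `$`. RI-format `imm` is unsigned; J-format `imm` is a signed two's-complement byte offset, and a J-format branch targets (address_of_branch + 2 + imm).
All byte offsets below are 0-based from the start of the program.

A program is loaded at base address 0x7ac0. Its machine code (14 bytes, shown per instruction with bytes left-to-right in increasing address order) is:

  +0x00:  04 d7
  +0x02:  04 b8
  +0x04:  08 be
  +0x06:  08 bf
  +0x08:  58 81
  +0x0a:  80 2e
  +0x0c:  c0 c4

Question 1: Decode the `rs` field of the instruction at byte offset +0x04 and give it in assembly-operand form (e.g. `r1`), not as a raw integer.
@+04  little-endian(08 be) = 0xbe08
  top 6b → 0x2f → band [RR]
  rd: (w>>6)&0xf=0x8 → r8
  rs: (w>>2)&0xf=0x2 → r2

r2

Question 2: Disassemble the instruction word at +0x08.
[08] 58 81 → 0x8158
  top 6b → 0x20 → shli [RI]
  rd@[9:6]=0x5 ⇒ r5
  imm@[5:0]=0x18 ⇒ $24

shli r5, $24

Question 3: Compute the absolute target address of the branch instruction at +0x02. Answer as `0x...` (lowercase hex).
0x7ac8

off 0x02: read 04 b8 as little → 0xb804
  top 6b → 0x2e → bz [J]
  imm: (w>>0)&0x3ff=0x4 → $4
  target = base 0x7ac0 + off 0x02 + 2 + imm 4 = 0x7ac8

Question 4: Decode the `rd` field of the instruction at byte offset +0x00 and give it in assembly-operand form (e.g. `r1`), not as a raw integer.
r12

@+00  little-endian(04 d7) = 0xd704
  op=0xd704>>10=0x35 ⇒ bor (RR)
  rd@[9:6]=0xc ⇒ r12
  rs@[5:2]=0x1 ⇒ r1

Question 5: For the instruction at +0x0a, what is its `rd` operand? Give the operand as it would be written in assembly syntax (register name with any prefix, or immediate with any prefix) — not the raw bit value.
r10

+0x0a: 80 2e ⇒ word 0x2e80 (little)
  top 6b → 0xb → inc [R]
  rd@[9:6]=0xa ⇒ r10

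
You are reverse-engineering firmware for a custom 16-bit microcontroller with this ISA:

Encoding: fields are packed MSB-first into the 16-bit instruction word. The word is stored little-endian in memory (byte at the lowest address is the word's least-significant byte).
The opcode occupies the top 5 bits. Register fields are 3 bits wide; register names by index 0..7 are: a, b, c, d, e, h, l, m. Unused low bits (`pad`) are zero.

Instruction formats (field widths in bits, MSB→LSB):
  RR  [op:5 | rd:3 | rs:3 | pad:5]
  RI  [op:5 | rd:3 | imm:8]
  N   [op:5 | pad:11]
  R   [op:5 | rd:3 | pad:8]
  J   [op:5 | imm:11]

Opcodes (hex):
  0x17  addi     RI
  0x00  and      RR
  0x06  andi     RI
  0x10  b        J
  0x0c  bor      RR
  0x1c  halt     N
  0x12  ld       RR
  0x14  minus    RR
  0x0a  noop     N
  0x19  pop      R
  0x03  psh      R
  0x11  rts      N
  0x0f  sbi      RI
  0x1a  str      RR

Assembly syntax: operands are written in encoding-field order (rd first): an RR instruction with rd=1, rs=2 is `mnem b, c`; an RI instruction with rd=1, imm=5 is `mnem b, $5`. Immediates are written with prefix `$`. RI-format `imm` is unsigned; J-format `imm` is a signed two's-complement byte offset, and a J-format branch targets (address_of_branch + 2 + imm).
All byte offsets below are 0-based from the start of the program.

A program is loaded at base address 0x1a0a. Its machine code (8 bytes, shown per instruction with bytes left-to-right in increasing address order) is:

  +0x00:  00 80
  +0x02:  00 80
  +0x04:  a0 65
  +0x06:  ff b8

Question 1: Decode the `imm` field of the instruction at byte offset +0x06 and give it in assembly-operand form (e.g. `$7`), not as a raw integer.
off 0x06: read ff b8 as little → 0xb8ff
  op=0xb8ff>>11=0x17 ⇒ addi (RI)
  rd@[10:8]=0x0 ⇒ a
  imm@[7:0]=0xff ⇒ $255

$255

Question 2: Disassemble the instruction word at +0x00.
@+00  little-endian(00 80) = 0x8000
  opcode bits[15:11]=0x10: b/J
  imm@[10:0]=0x0 ⇒ $0

b $0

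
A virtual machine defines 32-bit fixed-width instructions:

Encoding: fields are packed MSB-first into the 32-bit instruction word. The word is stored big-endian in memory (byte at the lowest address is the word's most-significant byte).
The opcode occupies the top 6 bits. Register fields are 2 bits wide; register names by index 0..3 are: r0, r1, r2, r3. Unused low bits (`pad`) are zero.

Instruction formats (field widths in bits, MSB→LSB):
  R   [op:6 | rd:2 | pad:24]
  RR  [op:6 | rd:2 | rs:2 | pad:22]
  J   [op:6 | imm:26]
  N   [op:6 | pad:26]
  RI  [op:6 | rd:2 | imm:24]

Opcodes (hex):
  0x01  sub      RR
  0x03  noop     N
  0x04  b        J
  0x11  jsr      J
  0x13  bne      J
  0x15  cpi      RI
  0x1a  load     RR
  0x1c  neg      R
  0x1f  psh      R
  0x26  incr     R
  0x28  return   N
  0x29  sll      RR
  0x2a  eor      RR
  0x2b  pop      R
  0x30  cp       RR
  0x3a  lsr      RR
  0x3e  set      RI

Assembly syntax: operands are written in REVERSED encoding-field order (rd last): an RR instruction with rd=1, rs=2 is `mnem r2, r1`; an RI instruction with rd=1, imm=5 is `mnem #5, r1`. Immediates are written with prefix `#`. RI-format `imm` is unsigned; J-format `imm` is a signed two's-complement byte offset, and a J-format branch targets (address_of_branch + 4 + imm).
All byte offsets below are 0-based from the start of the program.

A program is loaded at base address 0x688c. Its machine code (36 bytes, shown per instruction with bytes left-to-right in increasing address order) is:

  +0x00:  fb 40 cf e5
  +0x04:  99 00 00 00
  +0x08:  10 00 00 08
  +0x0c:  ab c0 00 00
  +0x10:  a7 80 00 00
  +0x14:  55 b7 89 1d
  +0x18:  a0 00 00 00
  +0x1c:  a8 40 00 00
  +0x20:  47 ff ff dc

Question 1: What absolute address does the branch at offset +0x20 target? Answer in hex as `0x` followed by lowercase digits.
0x688c

[20] 47 ff ff dc → 0x47ffffdc
  op=0x47ffffdc>>26=0x11 ⇒ jsr (J)
  [25:0] imm=67108828 (s26→-36) = #-36
  target = base 0x688c + off 0x20 + 4 + imm -36 = 0x688c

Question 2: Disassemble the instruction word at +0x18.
off 0x18: read a0 00 00 00 as big → 0xa0000000
  op=0xa0000000>>26=0x28 ⇒ return (N)

return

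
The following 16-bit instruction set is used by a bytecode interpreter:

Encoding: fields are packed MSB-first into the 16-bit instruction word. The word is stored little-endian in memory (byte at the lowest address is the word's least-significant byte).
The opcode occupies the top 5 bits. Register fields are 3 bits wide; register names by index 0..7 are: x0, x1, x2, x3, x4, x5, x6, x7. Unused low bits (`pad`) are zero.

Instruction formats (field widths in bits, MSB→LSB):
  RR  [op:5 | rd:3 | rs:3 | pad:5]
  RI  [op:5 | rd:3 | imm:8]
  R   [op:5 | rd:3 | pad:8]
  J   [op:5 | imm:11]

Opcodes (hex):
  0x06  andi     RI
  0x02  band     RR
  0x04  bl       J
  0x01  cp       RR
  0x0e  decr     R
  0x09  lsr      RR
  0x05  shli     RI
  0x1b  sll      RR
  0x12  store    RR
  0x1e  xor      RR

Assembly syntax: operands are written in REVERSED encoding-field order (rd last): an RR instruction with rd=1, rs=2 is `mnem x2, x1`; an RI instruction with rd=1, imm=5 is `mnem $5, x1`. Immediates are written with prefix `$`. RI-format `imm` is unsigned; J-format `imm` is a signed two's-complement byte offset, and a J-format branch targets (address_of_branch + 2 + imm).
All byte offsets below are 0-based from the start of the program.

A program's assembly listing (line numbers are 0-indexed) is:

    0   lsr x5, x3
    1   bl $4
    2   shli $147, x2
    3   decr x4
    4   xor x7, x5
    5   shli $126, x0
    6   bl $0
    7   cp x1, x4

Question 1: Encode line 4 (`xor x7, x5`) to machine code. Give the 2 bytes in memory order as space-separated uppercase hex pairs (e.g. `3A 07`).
E0 F5

line 4 (xor): pack op=0x1e:5|rd=5:3|rs=7:3|pad=0:5 = 0xf5e0; little→ e0 f5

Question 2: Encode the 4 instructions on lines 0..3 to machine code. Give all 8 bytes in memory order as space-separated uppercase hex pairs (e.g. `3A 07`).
A0 4B 04 20 93 2A 00 74

0. lsr fields op=0x9:5|rd=3:3|rs=5:3|pad=0:5 → word 4ba0h → a0 4b
1. bl fields op=0x4:5|imm=4:11 → word 2004h → 04 20
2. shli fields op=0x5:5|rd=2:3|imm=147:8 → word 2a93h → 93 2a
3. decr fields op=0xe:5|rd=4:3|pad=0:8 → word 7400h → 00 74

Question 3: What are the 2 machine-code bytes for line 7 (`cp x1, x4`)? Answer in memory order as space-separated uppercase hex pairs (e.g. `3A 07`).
20 0C

L7: cp op=0x1:5|rd=4:3|rs=1:3|pad=0:5 ⇒ 0x0c20 ⇒ little 20 0c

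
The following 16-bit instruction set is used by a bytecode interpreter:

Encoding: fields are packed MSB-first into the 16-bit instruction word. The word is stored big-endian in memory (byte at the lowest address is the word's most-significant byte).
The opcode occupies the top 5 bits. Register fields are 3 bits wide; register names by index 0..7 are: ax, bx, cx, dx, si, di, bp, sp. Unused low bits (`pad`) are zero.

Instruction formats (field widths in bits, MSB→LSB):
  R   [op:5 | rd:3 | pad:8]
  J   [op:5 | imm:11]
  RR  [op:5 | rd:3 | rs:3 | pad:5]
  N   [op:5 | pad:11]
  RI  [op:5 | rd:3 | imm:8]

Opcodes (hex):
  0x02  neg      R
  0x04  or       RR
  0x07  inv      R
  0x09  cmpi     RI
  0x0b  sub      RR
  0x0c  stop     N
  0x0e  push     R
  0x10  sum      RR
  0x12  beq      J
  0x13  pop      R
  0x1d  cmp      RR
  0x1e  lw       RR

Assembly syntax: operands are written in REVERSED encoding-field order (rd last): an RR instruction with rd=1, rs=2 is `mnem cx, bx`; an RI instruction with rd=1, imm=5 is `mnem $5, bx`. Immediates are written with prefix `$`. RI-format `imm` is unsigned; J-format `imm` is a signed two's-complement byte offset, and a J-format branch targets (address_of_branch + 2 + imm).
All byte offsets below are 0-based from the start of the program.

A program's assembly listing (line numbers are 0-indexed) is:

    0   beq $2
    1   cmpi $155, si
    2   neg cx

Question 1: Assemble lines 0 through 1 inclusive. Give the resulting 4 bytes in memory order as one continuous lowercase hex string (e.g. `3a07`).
L0: beq op=0x12:5|imm=2:11 ⇒ 0x9002 ⇒ big 90 02
L1: cmpi op=0x9:5|rd=4:3|imm=155:8 ⇒ 0x4c9b ⇒ big 4c 9b

90024c9b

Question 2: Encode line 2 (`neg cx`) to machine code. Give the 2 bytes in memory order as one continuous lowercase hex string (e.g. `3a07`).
L2: neg op=0x2:5|rd=2:3|pad=0:8 ⇒ 0x1200 ⇒ big 12 00

1200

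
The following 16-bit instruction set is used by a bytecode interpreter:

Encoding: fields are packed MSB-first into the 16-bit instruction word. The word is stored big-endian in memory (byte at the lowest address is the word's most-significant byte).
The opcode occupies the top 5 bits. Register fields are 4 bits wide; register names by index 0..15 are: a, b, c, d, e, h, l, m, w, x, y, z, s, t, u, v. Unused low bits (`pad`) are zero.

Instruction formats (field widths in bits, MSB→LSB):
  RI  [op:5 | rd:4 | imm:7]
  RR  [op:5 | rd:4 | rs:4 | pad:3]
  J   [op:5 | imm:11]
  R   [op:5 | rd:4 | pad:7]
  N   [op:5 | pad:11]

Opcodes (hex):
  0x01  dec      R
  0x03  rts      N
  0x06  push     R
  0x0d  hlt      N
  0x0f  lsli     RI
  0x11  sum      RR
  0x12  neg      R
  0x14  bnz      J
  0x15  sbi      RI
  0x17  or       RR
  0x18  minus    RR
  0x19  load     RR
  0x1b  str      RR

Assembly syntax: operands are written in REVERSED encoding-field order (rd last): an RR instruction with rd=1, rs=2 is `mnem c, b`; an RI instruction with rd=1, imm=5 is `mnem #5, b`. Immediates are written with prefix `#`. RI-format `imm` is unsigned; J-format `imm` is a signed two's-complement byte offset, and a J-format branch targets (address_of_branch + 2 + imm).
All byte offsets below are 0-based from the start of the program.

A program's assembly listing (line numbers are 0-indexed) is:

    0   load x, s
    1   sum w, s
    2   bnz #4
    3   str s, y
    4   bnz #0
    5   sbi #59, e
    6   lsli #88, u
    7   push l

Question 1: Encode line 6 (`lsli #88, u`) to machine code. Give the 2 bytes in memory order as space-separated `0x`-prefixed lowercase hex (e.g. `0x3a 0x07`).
0x7f 0x58

L6: lsli op=0xf:5|rd=14:4|imm=88:7 ⇒ 0x7f58 ⇒ big 7f 58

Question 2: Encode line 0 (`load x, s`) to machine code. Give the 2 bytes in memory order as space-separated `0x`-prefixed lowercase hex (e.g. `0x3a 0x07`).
0xce 0x48

L0: load op=0x19:5|rd=12:4|rs=9:4|pad=0:3 ⇒ 0xce48 ⇒ big ce 48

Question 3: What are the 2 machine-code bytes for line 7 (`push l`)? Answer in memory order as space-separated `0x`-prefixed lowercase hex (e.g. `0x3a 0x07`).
0x33 0x00

line 7 (push): pack op=0x6:5|rd=6:4|pad=0:7 = 0x3300; big→ 33 00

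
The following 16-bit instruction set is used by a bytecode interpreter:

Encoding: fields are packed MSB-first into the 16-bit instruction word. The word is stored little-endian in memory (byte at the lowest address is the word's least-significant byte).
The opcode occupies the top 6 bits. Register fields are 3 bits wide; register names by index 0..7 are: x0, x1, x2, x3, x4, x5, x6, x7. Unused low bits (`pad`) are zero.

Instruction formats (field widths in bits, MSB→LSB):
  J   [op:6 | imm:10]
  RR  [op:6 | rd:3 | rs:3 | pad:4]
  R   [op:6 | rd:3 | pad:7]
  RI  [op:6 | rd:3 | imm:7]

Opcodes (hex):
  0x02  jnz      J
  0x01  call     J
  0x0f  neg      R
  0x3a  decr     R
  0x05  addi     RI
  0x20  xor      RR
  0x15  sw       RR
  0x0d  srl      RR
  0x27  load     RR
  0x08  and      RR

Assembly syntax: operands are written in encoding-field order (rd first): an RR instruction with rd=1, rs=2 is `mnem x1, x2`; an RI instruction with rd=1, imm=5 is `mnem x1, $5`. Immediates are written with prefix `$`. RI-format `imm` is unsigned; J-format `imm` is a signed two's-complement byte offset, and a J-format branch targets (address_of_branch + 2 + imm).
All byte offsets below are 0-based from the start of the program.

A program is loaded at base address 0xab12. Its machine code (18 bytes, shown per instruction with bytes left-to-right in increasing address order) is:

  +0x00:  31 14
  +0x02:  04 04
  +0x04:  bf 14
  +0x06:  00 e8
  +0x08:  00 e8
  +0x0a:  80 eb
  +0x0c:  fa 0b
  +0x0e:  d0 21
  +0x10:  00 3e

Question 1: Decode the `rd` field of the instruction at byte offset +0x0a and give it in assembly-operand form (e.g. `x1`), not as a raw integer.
[0a] 80 eb → 0xeb80
  top 6b → 0x3a → decr [R]
  rd@[9:7]=0x7 ⇒ x7

x7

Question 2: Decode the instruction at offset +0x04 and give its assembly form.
[04] bf 14 → 0x14bf
  opcode bits[15:10]=0x5: addi/RI
  rd: (w>>7)&0x7=0x1 → x1
  imm: (w>>0)&0x7f=0x3f → $63

addi x1, $63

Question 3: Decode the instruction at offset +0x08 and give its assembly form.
[08] 00 e8 → 0xe800
  top 6b → 0x3a → decr [R]
  rd@[9:7]=0x0 ⇒ x0

decr x0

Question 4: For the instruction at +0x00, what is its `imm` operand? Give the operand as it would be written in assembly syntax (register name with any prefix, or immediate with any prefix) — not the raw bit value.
$49

off 0x00: read 31 14 as little → 0x1431
  opcode bits[15:10]=0x5: addi/RI
  rd: (w>>7)&0x7=0x0 → x0
  imm: (w>>0)&0x7f=0x31 → $49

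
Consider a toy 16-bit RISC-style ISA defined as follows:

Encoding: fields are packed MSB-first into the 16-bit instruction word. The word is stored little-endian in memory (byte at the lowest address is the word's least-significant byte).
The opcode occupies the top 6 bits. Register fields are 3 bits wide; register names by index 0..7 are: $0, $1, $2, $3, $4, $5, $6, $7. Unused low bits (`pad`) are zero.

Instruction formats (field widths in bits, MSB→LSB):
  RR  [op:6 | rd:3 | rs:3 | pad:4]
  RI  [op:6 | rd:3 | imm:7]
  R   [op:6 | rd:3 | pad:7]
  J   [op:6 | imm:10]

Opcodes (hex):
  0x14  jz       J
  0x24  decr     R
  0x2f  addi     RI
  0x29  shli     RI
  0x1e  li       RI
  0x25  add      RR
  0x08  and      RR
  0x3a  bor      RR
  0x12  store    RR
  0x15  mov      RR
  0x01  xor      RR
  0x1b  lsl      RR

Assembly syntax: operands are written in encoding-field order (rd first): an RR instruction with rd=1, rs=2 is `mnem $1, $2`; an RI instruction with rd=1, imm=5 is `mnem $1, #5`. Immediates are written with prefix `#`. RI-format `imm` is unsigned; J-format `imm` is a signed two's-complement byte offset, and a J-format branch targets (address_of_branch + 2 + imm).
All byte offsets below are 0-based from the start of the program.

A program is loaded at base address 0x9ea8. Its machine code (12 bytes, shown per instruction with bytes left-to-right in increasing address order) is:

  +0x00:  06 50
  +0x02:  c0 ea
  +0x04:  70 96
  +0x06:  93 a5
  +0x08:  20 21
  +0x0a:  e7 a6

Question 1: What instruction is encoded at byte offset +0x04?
add $4, $7

+0x04: 70 96 ⇒ word 0x9670 (little)
  op=0x9670>>10=0x25 ⇒ add (RR)
  rd: (w>>7)&0x7=0x4 → $4
  rs: (w>>4)&0x7=0x7 → $7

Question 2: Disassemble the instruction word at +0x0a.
off 0x0a: read e7 a6 as little → 0xa6e7
  op=0xa6e7>>10=0x29 ⇒ shli (RI)
  rd: (w>>7)&0x7=0x5 → $5
  imm: (w>>0)&0x7f=0x67 → #103

shli $5, #103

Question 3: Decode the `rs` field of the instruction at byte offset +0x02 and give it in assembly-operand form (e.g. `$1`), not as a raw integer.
+0x02: c0 ea ⇒ word 0xeac0 (little)
  op=0xeac0>>10=0x3a ⇒ bor (RR)
  rd@[9:7]=0x5 ⇒ $5
  rs@[6:4]=0x4 ⇒ $4

$4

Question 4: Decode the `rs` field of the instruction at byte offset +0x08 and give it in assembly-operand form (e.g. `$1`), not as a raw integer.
off 0x08: read 20 21 as little → 0x2120
  opcode bits[15:10]=0x8: and/RR
  [9:7] rd=2 = $2
  [6:4] rs=2 = $2

$2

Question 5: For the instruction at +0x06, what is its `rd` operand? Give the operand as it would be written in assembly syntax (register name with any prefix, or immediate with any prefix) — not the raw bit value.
$3

+0x06: 93 a5 ⇒ word 0xa593 (little)
  op=0xa593>>10=0x29 ⇒ shli (RI)
  [9:7] rd=3 = $3
  [6:0] imm=19 = #19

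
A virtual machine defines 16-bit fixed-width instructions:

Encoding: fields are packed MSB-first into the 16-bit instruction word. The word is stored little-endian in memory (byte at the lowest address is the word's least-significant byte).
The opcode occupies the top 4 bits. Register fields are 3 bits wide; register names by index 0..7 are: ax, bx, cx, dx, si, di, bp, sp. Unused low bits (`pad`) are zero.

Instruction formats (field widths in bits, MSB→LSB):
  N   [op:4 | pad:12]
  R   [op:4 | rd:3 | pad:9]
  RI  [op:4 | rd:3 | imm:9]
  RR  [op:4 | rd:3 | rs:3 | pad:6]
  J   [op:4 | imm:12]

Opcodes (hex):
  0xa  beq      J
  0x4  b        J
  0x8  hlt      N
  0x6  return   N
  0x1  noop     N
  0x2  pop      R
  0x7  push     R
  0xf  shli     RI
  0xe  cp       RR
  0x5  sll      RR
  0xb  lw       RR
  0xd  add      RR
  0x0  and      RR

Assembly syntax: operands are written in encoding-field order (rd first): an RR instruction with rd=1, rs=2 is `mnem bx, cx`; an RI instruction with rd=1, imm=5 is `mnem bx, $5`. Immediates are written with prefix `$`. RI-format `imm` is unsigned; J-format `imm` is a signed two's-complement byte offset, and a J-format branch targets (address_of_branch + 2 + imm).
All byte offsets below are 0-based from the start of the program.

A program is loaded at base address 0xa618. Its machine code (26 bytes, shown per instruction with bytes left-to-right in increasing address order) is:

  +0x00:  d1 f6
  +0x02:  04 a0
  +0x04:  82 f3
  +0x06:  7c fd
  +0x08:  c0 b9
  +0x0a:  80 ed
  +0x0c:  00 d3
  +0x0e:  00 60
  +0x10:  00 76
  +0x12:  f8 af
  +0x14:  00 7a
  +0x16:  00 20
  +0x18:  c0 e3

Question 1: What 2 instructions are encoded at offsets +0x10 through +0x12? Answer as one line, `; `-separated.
[10] 00 76 → 0x7600
  top 4b → 0x7 → push [R]
  rd@[11:9]=0x3 ⇒ dx
[12] f8 af → 0xaff8
  top 4b → 0xa → beq [J]
  imm@[11:0]=0xff8 (s12→-8) ⇒ $-8

push dx; beq $-8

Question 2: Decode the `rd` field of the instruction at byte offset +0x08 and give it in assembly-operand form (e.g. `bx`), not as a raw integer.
si

off 0x08: read c0 b9 as little → 0xb9c0
  top 4b → 0xb → lw [RR]
  rd@[11:9]=0x4 ⇒ si
  rs@[8:6]=0x7 ⇒ sp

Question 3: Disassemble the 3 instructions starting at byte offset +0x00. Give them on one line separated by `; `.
@+00  little-endian(d1 f6) = 0xf6d1
  opcode bits[15:12]=0xf: shli/RI
  rd: (w>>9)&0x7=0x3 → dx
  imm: (w>>0)&0x1ff=0xd1 → $209
@+02  little-endian(04 a0) = 0xa004
  opcode bits[15:12]=0xa: beq/J
  imm: (w>>0)&0xfff=0x4 → $4
@+04  little-endian(82 f3) = 0xf382
  opcode bits[15:12]=0xf: shli/RI
  rd: (w>>9)&0x7=0x1 → bx
  imm: (w>>0)&0x1ff=0x182 → $386

shli dx, $209; beq $4; shli bx, $386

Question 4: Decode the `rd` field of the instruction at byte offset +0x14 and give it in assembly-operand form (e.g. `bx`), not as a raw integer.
di

@+14  little-endian(00 7a) = 0x7a00
  opcode bits[15:12]=0x7: push/R
  rd: (w>>9)&0x7=0x5 → di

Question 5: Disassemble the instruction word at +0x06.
@+06  little-endian(7c fd) = 0xfd7c
  op=0xfd7c>>12=0xf ⇒ shli (RI)
  [11:9] rd=6 = bp
  [8:0] imm=380 = $380

shli bp, $380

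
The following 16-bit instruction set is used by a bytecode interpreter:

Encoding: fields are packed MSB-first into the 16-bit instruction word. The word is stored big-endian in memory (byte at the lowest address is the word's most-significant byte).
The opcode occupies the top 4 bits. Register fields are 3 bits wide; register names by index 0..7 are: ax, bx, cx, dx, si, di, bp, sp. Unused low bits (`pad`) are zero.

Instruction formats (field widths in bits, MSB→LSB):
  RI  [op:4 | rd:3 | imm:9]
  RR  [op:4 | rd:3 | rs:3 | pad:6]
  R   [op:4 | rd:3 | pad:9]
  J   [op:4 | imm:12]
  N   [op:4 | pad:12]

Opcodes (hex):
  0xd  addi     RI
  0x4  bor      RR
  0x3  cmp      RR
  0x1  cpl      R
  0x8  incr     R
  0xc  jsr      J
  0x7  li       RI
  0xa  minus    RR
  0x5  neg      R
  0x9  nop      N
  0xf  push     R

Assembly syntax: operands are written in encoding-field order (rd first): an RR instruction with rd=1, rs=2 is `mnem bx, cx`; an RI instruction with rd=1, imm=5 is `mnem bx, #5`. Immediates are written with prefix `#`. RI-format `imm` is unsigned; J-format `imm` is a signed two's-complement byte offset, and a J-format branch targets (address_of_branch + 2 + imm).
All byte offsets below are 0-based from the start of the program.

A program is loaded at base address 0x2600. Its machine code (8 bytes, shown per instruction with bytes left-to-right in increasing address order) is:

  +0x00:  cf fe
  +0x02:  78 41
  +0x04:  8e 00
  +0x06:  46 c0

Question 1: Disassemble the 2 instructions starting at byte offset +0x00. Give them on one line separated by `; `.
jsr #-2; li si, #65

+0x00: cf fe ⇒ word 0xcffe (big)
  top 4b → 0xc → jsr [J]
  imm: (w>>0)&0xfff=0xffe (s12→-2) → #-2
+0x02: 78 41 ⇒ word 0x7841 (big)
  top 4b → 0x7 → li [RI]
  rd: (w>>9)&0x7=0x4 → si
  imm: (w>>0)&0x1ff=0x41 → #65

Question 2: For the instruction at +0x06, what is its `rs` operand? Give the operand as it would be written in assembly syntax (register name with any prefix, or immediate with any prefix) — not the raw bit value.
[06] 46 c0 → 0x46c0
  top 4b → 0x4 → bor [RR]
  rd: (w>>9)&0x7=0x3 → dx
  rs: (w>>6)&0x7=0x3 → dx

dx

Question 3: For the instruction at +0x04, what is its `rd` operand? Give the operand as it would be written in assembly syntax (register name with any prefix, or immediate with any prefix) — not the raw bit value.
sp

[04] 8e 00 → 0x8e00
  opcode bits[15:12]=0x8: incr/R
  rd@[11:9]=0x7 ⇒ sp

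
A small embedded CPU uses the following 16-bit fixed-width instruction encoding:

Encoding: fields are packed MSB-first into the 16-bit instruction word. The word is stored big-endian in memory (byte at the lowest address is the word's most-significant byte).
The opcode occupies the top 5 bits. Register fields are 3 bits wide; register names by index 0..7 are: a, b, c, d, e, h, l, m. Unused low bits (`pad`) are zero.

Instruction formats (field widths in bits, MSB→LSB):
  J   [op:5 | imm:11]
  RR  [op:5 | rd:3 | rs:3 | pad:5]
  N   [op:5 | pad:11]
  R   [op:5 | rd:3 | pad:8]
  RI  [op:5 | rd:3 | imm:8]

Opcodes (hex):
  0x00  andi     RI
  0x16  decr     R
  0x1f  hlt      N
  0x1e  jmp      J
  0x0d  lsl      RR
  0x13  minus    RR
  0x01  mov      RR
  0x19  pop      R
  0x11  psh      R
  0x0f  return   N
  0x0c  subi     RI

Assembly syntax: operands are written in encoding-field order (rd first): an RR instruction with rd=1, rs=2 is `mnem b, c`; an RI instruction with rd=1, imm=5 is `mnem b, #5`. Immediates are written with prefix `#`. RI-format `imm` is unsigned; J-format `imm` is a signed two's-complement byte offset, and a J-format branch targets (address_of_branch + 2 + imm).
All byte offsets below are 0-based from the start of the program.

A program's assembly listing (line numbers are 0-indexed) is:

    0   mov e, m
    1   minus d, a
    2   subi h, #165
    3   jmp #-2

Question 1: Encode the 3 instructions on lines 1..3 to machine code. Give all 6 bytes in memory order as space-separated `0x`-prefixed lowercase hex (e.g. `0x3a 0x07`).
line 1 (minus): pack op=0x13:5|rd=3:3|rs=0:3|pad=0:5 = 0x9b00; big→ 9b 00
line 2 (subi): pack op=0xc:5|rd=5:3|imm=165:8 = 0x65a5; big→ 65 a5
line 3 (jmp): pack op=0x1e:5|imm=-2:11 = 0xf7fe; big→ f7 fe

0x9b 0x00 0x65 0xa5 0xf7 0xfe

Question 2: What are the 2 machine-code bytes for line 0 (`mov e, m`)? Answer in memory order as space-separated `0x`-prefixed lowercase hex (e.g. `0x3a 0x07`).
0. mov fields op=0x1:5|rd=4:3|rs=7:3|pad=0:5 → word 0ce0h → 0c e0

0x0c 0xe0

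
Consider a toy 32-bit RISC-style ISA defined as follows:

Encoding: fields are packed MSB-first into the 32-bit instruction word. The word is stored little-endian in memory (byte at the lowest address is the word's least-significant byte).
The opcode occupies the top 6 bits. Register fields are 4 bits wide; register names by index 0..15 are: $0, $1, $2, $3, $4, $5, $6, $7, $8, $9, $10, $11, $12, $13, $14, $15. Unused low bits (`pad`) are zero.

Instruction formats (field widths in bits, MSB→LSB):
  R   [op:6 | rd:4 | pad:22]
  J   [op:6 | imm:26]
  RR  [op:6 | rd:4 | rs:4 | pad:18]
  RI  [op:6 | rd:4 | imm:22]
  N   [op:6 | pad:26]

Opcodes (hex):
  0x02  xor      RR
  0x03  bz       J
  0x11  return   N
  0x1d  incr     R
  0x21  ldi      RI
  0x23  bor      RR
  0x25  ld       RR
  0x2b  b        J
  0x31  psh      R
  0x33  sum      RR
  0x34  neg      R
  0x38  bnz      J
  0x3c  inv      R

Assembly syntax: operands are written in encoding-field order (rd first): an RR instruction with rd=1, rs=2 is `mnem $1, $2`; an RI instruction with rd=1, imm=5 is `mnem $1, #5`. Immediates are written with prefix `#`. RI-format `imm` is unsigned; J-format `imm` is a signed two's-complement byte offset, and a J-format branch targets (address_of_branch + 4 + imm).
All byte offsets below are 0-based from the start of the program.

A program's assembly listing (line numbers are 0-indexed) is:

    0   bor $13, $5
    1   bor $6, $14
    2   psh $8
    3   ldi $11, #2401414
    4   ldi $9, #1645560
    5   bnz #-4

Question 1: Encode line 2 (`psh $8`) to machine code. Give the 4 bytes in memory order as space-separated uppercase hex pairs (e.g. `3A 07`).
00 00 00 C6

line 2 (psh): pack op=0x31:6|rd=8:4|pad=0:22 = 0xc6000000; little→ 00 00 00 c6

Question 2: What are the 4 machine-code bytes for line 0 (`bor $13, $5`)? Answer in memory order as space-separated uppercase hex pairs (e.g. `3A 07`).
L0: bor op=0x23:6|rd=13:4|rs=5:4|pad=0:18 ⇒ 0x8f540000 ⇒ little 00 00 54 8f

00 00 54 8F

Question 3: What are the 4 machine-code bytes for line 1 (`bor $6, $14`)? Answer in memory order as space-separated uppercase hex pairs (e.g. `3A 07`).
line 1 (bor): pack op=0x23:6|rd=6:4|rs=14:4|pad=0:18 = 0x8db80000; little→ 00 00 b8 8d

00 00 B8 8D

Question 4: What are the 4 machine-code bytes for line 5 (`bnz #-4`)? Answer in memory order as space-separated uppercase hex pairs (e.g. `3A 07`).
5. bnz fields op=0x38:6|imm=-4:26 → word e3fffffch → fc ff ff e3

FC FF FF E3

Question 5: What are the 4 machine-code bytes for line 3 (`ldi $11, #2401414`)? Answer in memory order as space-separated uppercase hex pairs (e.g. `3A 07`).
86 A4 E4 86

L3: ldi op=0x21:6|rd=11:4|imm=2401414:22 ⇒ 0x86e4a486 ⇒ little 86 a4 e4 86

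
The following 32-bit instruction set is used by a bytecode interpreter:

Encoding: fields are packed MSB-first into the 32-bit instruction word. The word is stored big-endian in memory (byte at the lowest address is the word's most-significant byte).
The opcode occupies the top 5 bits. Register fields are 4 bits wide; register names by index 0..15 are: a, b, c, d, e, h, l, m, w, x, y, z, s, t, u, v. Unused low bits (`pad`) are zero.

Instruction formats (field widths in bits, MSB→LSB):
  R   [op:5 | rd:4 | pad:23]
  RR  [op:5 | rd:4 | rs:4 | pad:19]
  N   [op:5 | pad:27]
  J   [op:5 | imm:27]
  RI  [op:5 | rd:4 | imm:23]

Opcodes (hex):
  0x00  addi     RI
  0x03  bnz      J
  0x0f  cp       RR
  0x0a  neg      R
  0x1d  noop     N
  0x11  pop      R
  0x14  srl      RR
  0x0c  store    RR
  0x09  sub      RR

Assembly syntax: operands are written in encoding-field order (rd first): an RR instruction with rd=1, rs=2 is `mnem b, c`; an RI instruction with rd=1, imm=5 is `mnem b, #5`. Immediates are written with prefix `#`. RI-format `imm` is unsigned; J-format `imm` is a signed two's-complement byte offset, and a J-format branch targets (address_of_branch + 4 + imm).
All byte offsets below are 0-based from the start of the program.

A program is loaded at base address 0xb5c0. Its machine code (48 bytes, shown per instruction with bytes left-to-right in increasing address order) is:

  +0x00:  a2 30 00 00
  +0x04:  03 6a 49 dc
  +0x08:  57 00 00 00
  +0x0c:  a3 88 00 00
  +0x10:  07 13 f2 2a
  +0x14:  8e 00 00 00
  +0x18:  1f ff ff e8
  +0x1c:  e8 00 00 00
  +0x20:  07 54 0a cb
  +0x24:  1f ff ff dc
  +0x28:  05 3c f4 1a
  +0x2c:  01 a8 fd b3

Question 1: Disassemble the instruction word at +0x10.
off 0x10: read 07 13 f2 2a as big → 0x0713f22a
  opcode bits[31:27]=0x0: addi/RI
  rd: (w>>23)&0xf=0xe → u
  imm: (w>>0)&0x7fffff=0x13f22a → #1307178

addi u, #1307178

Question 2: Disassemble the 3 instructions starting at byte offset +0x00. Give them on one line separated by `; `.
off 0x00: read a2 30 00 00 as big → 0xa2300000
  top 5b → 0x14 → srl [RR]
  [26:23] rd=4 = e
  [22:19] rs=6 = l
off 0x04: read 03 6a 49 dc as big → 0x036a49dc
  top 5b → 0x0 → addi [RI]
  [26:23] rd=6 = l
  [22:0] imm=6965724 = #6965724
off 0x08: read 57 00 00 00 as big → 0x57000000
  top 5b → 0xa → neg [R]
  [26:23] rd=14 = u

srl e, l; addi l, #6965724; neg u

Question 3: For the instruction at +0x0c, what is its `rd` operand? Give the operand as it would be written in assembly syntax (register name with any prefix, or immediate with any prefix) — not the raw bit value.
m

@+0c  big-endian(a3 88 00 00) = 0xa3880000
  opcode bits[31:27]=0x14: srl/RR
  rd@[26:23]=0x7 ⇒ m
  rs@[22:19]=0x1 ⇒ b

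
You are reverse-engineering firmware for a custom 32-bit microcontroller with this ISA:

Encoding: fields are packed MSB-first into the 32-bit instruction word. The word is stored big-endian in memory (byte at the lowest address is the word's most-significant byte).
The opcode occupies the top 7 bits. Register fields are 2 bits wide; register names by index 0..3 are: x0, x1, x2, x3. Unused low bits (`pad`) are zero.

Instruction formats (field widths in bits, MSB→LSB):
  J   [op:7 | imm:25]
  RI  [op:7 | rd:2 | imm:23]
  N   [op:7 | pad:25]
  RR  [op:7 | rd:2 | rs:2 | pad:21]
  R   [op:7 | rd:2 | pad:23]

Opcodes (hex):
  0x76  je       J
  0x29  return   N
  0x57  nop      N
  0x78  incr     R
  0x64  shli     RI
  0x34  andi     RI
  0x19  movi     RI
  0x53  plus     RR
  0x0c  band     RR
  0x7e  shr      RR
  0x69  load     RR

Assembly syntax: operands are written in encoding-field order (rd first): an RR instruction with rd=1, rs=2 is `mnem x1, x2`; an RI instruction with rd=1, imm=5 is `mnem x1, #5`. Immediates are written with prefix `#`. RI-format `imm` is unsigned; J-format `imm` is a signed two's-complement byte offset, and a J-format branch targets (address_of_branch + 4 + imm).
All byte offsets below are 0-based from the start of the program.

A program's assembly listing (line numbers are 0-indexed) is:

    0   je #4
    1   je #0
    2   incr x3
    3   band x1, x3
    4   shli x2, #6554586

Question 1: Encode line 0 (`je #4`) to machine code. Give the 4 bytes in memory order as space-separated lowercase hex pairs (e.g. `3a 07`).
L0: je op=0x76:7|imm=4:25 ⇒ 0xec000004 ⇒ big ec 00 00 04

ec 00 00 04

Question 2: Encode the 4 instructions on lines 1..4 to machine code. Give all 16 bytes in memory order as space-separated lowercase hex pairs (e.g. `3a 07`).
ec 00 00 00 f1 80 00 00 18 e0 00 00 c9 64 03 da

line 1 (je): pack op=0x76:7|imm=0:25 = 0xec000000; big→ ec 00 00 00
line 2 (incr): pack op=0x78:7|rd=3:2|pad=0:23 = 0xf1800000; big→ f1 80 00 00
line 3 (band): pack op=0xc:7|rd=1:2|rs=3:2|pad=0:21 = 0x18e00000; big→ 18 e0 00 00
line 4 (shli): pack op=0x64:7|rd=2:2|imm=6554586:23 = 0xc96403da; big→ c9 64 03 da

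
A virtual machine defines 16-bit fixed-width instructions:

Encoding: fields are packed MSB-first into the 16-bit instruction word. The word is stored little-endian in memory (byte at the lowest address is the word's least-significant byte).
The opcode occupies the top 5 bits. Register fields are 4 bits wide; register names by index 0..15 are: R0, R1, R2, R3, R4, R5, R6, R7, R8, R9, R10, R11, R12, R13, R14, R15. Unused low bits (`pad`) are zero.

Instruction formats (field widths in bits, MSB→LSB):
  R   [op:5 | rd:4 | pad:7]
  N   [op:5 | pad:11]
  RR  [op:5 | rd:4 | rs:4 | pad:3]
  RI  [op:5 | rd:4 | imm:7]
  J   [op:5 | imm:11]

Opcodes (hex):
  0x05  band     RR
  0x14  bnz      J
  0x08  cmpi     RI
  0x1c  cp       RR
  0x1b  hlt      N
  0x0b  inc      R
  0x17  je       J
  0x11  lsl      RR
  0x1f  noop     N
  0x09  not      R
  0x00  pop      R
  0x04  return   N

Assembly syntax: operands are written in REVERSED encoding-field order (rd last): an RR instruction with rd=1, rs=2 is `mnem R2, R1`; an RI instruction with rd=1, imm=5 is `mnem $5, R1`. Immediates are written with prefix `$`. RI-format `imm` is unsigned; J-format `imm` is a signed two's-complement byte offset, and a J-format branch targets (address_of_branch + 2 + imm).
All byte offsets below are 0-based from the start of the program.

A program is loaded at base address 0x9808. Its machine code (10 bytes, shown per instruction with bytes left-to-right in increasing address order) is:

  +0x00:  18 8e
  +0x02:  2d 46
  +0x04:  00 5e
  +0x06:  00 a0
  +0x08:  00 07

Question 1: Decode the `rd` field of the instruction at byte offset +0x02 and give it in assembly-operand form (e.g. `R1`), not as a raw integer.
off 0x02: read 2d 46 as little → 0x462d
  opcode bits[15:11]=0x8: cmpi/RI
  [10:7] rd=12 = R12
  [6:0] imm=45 = $45

R12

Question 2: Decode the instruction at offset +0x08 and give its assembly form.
off 0x08: read 00 07 as little → 0x0700
  top 5b → 0x0 → pop [R]
  rd: (w>>7)&0xf=0xe → R14

pop R14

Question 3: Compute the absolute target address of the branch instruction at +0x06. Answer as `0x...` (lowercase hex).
[06] 00 a0 → 0xa000
  op=0xa000>>11=0x14 ⇒ bnz (J)
  imm: (w>>0)&0x7ff=0x0 → $0
  target = base 0x9808 + off 0x06 + 2 + imm 0 = 0x9810

0x9810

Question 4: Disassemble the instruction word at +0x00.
off 0x00: read 18 8e as little → 0x8e18
  top 5b → 0x11 → lsl [RR]
  rd: (w>>7)&0xf=0xc → R12
  rs: (w>>3)&0xf=0x3 → R3

lsl R3, R12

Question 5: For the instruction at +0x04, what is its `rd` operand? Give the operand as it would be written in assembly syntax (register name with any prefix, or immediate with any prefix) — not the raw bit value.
R12

@+04  little-endian(00 5e) = 0x5e00
  opcode bits[15:11]=0xb: inc/R
  rd: (w>>7)&0xf=0xc → R12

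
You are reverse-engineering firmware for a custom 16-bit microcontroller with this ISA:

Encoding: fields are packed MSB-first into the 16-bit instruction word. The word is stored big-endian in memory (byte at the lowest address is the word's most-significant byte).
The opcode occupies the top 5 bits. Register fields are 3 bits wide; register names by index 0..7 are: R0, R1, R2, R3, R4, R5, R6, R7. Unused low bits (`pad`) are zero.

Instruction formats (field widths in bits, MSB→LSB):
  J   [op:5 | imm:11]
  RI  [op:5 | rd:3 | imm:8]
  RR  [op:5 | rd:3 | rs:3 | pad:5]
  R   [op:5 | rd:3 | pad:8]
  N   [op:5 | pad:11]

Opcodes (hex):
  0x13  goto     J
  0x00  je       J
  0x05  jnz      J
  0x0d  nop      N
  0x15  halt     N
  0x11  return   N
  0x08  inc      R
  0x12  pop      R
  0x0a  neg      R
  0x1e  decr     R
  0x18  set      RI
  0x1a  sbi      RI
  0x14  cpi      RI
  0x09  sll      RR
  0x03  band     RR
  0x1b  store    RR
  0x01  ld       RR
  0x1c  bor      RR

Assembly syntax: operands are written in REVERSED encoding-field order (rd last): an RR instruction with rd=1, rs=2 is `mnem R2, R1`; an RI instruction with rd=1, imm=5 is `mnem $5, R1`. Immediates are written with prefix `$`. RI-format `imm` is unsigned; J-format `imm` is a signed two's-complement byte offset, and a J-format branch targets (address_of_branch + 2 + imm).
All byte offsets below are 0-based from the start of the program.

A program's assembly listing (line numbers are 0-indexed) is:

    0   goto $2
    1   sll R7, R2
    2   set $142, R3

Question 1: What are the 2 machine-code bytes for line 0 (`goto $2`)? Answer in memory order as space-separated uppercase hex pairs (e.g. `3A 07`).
98 02

L0: goto op=0x13:5|imm=2:11 ⇒ 0x9802 ⇒ big 98 02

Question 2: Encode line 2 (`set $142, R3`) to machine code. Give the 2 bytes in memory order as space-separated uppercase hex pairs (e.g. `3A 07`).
line 2 (set): pack op=0x18:5|rd=3:3|imm=142:8 = 0xc38e; big→ c3 8e

C3 8E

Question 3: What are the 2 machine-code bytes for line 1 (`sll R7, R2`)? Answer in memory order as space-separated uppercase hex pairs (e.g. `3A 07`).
line 1 (sll): pack op=0x9:5|rd=2:3|rs=7:3|pad=0:5 = 0x4ae0; big→ 4a e0

4A E0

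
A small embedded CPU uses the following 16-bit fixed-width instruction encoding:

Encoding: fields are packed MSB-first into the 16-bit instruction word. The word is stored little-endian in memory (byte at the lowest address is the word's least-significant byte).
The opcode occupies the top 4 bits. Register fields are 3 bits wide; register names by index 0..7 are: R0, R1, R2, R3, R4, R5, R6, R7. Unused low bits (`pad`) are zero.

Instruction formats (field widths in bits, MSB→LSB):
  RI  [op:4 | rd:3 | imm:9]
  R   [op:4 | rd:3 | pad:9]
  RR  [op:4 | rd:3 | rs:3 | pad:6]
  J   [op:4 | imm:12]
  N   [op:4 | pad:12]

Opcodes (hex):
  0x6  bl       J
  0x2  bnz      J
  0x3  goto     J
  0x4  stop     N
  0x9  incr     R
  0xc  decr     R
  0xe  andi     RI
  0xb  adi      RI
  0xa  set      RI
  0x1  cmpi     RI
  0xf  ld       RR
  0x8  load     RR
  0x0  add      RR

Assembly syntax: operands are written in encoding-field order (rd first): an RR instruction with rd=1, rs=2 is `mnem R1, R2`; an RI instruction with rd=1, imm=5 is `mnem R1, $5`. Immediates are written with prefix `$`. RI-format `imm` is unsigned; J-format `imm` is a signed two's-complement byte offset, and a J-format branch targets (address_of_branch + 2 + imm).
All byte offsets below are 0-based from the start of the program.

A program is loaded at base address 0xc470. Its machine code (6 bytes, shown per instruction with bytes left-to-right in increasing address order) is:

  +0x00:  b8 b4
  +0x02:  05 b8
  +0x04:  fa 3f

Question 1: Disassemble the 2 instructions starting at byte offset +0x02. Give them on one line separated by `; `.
+0x02: 05 b8 ⇒ word 0xb805 (little)
  top 4b → 0xb → adi [RI]
  rd@[11:9]=0x4 ⇒ R4
  imm@[8:0]=0x5 ⇒ $5
+0x04: fa 3f ⇒ word 0x3ffa (little)
  top 4b → 0x3 → goto [J]
  imm@[11:0]=0xffa (s12→-6) ⇒ $-6

adi R4, $5; goto $-6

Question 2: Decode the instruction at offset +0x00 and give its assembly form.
adi R2, $184

[00] b8 b4 → 0xb4b8
  op=0xb4b8>>12=0xb ⇒ adi (RI)
  [11:9] rd=2 = R2
  [8:0] imm=184 = $184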